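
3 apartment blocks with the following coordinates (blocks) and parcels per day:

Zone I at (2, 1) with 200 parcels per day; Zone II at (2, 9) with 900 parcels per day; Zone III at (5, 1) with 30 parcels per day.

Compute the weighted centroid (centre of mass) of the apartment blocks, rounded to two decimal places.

The minimiser of Σwᵢ‖p−pᵢ‖² is the weighted centroid p* = (Σwᵢpᵢ)/(Σwᵢ).
Σwᵢ = 1130.
Σwᵢxᵢ = 200·2 + 900·2 + 30·5 = 2350.
Σwᵢyᵢ = 200·1 + 900·9 + 30·1 = 8330.
x* = 2350/1130 = 2.08, y* = 8330/1130 = 7.37.

(2.08, 7.37)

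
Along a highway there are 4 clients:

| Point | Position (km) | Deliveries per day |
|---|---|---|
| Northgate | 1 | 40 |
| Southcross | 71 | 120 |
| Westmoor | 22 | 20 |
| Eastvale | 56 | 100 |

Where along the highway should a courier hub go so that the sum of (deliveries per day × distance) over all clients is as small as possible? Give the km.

x = 56

For a sum of weighted absolute distances on a line, the optimum is the weighted median (not the mean). Total weight W = 280; half-weight = 140.
Sort by position and accumulate weight:
  km 1 (Northgate, w=40) → cum 40
  km 22 (Westmoor, w=20) → cum 60
  km 56 (Eastvale, w=100) → cum 160  ≥ 140 → median here
  km 71 (Southcross, w=120) → cum 280
Optimal location: km 56.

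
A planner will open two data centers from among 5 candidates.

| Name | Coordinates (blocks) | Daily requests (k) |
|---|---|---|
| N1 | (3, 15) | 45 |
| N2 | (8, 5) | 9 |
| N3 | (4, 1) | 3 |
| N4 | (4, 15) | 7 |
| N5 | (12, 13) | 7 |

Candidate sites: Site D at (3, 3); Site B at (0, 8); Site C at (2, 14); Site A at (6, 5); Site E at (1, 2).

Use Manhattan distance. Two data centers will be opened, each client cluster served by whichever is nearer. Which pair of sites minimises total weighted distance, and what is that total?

{Site C, Site A}, total 224

Evaluate every pair (each demand assigned to the nearer of the two):
  {Site C, Site A}: total = 224
  {Site D, Site C}: total = 260
  {Site C, Site E}: total = 290
  {Site B, Site C}: total = 320
  {Site B, Site A}: total = 661
  {Site D, Site B}: total = 718
  {Site B, Site E}: total = 748
  {Site D, Site A}: total = 749
  {Site A, Site E}: total = 797
  {Site D, Site E}: total = 836
Best pair: {Site C, Site A} with total 224.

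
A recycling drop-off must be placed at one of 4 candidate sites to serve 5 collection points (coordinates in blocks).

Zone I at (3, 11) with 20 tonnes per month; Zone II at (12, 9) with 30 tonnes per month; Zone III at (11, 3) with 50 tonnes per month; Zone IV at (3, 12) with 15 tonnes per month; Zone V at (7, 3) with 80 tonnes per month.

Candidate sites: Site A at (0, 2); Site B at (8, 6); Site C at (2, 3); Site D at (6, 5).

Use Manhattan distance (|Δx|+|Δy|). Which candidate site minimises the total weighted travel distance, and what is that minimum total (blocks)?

Total weighted distance at each candidate:
  Site A (0, 2): total = 2245
  Site B (8, 6): total = 1195
  Site C (2, 3): total = 1660
  Site D (6, 5): total = 1220
Minimum is at Site B with total 1195 blocks.

Site B, total 1195 blocks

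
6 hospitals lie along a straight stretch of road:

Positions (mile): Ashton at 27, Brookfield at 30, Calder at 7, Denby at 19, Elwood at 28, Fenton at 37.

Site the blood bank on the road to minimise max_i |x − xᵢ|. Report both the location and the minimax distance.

The 1-center on a line is the midpoint of the two extreme points: leftmost at 7, rightmost at 37.
Optimal location = (7 + 37)/2 = 22; maximum distance = (37 − 7)/2 = 15.

location 22, max distance 15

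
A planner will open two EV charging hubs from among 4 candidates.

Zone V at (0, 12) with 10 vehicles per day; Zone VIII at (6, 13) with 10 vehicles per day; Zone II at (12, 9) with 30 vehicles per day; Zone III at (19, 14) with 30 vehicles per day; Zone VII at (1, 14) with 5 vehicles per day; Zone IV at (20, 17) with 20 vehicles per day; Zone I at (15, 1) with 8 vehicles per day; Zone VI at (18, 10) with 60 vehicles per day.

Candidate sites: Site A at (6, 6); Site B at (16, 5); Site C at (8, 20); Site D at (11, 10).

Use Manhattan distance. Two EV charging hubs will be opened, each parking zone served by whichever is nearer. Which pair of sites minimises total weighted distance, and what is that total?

{Site B, Site D}, total 1480

Evaluate every pair (each demand assigned to the nearer of the two):
  {Site B, Site D}: total = 1480
  {Site A, Site D}: total = 1519
  {Site C, Site D}: total = 1519
  {Site A, Site B}: total = 1635
  {Site B, Site C}: total = 1675
  {Site A, Site C}: total = 2407
Best pair: {Site B, Site D} with total 1480.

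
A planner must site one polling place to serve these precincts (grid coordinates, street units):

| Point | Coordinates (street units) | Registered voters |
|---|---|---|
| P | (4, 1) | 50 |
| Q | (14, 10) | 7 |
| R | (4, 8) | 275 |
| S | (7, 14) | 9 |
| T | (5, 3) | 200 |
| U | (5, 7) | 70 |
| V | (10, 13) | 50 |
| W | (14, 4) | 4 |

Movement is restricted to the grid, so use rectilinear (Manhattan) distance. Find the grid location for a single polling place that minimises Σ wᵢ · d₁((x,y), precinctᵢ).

Manhattan distance separates: Σwᵢ(|x−xᵢ|+|y−yᵢ|) = Σwᵢ|x−xᵢ| + Σwᵢ|y−yᵢ|, so x and y are optimised independently as 1-D weighted medians.
Total weight W = 665; half = 332.5.
x-coordinate, sorted with cumulative weight:
  x=4 (P, w=50) cum 50
  x=4 (R, w=275) cum 325
  x=5 (T, w=200) cum 525  ← median
  x=5 (U, w=70) cum 595
  x=7 (S, w=9) cum 604
  x=10 (V, w=50) cum 654
  x=14 (Q, w=7) cum 661
  x=14 (W, w=4) cum 665
⇒ x* = 5
y-coordinate, sorted with cumulative weight:
  y=1 (P, w=50) cum 50
  y=3 (T, w=200) cum 250
  y=4 (W, w=4) cum 254
  y=7 (U, w=70) cum 324
  y=8 (R, w=275) cum 599  ← median
  y=10 (Q, w=7) cum 606
  y=13 (V, w=50) cum 656
  y=14 (S, w=9) cum 665
⇒ y* = 8

(5, 8)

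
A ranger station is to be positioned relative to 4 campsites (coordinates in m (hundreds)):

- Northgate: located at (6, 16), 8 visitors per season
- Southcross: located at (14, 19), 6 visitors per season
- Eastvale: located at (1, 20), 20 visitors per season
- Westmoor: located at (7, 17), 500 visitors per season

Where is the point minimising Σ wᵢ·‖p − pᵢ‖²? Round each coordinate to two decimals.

(6.84, 17.12)

The minimiser of Σwᵢ‖p−pᵢ‖² is the weighted centroid p* = (Σwᵢpᵢ)/(Σwᵢ).
Σwᵢ = 534.
Σwᵢxᵢ = 8·6 + 6·14 + 20·1 + 500·7 = 3652.
Σwᵢyᵢ = 8·16 + 6·19 + 20·20 + 500·17 = 9142.
x* = 3652/534 = 6.84, y* = 9142/534 = 17.12.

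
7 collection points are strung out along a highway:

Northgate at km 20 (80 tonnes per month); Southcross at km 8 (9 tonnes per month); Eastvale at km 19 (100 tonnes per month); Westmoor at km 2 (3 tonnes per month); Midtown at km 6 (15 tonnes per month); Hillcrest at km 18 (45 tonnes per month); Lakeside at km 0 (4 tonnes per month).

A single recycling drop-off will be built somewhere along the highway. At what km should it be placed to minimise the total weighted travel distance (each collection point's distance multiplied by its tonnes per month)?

x = 19

For a sum of weighted absolute distances on a line, the optimum is the weighted median (not the mean). Total weight W = 256; half-weight = 128.
Sort by position and accumulate weight:
  km 0 (Lakeside, w=4) → cum 4
  km 2 (Westmoor, w=3) → cum 7
  km 6 (Midtown, w=15) → cum 22
  km 8 (Southcross, w=9) → cum 31
  km 18 (Hillcrest, w=45) → cum 76
  km 19 (Eastvale, w=100) → cum 176  ≥ 128 → median here
  km 20 (Northgate, w=80) → cum 256
Optimal location: km 19.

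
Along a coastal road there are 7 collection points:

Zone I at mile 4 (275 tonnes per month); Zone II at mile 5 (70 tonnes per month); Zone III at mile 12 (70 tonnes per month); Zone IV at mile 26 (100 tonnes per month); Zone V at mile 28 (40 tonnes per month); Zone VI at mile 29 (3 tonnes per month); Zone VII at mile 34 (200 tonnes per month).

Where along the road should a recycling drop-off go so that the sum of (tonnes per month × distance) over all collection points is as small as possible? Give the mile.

For a sum of weighted absolute distances on a line, the optimum is the weighted median (not the mean). Total weight W = 758; half-weight = 379.
Sort by position and accumulate weight:
  mile 4 (Zone I, w=275) → cum 275
  mile 5 (Zone II, w=70) → cum 345
  mile 12 (Zone III, w=70) → cum 415  ≥ 379 → median here
  mile 26 (Zone IV, w=100) → cum 515
  mile 28 (Zone V, w=40) → cum 555
  mile 29 (Zone VI, w=3) → cum 558
  mile 34 (Zone VII, w=200) → cum 758
Optimal location: mile 12.

x = 12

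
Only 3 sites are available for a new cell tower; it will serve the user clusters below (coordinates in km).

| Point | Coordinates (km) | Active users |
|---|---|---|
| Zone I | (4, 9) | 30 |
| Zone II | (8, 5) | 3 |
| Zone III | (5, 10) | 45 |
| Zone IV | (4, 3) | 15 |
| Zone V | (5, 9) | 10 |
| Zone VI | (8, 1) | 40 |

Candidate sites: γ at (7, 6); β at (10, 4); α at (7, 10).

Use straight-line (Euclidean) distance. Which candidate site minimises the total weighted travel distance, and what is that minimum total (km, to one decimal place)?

Total weighted distance at each candidate:
  γ (7, 6): total = 636.4
  β (10, 4): total = 898.7
  α (7, 10): total = 699.0
Minimum is at γ with total 636.4 km.

γ, total 636.4 km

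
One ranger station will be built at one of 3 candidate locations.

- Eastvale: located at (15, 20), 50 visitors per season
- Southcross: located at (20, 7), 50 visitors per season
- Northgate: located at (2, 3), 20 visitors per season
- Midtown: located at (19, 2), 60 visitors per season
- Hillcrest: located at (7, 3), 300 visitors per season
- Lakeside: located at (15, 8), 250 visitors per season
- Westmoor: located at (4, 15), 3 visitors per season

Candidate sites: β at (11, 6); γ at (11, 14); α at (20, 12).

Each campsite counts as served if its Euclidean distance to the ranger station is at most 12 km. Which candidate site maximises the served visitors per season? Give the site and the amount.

β, covering 683

Coverage radius r = 12 km; a point is covered iff (Δx)²+(Δy)² ≤ 12² = 144.
  β (11, 6): covers {Southcross, Northgate, Midtown, Hillcrest, Lakeside, Westmoor} → 683
  γ (11, 14): covers {Eastvale, Southcross, Hillcrest, Lakeside, Westmoor} → 653
  α (20, 12): covers {Eastvale, Southcross, Midtown, Lakeside} → 410
Maximum coverage at β: 683 visitors per season.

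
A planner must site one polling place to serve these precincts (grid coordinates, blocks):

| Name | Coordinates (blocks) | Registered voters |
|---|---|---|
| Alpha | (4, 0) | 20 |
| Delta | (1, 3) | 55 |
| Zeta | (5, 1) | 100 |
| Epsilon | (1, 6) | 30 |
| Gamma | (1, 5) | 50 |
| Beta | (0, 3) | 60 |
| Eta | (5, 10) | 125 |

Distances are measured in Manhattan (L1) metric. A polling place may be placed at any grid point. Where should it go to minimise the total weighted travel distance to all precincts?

Manhattan distance separates: Σwᵢ(|x−xᵢ|+|y−yᵢ|) = Σwᵢ|x−xᵢ| + Σwᵢ|y−yᵢ|, so x and y are optimised independently as 1-D weighted medians.
Total weight W = 440; half = 220.
x-coordinate, sorted with cumulative weight:
  x=0 (Beta, w=60) cum 60
  x=1 (Delta, w=55) cum 115
  x=1 (Epsilon, w=30) cum 145
  x=1 (Gamma, w=50) cum 195
  x=4 (Alpha, w=20) cum 215
  x=5 (Zeta, w=100) cum 315  ← median
  x=5 (Eta, w=125) cum 440
⇒ x* = 5
y-coordinate, sorted with cumulative weight:
  y=0 (Alpha, w=20) cum 20
  y=1 (Zeta, w=100) cum 120
  y=3 (Delta, w=55) cum 175
  y=3 (Beta, w=60) cum 235  ← median
  y=5 (Gamma, w=50) cum 285
  y=6 (Epsilon, w=30) cum 315
  y=10 (Eta, w=125) cum 440
⇒ y* = 3

(5, 3)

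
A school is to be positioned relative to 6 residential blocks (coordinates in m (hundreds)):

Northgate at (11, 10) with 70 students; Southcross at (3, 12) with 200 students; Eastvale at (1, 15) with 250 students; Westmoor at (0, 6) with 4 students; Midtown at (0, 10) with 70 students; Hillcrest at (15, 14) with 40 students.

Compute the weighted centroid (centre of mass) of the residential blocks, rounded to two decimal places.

The minimiser of Σwᵢ‖p−pᵢ‖² is the weighted centroid p* = (Σwᵢpᵢ)/(Σwᵢ).
Σwᵢ = 634.
Σwᵢxᵢ = 70·11 + 200·3 + 250·1 + 4·0 + 70·0 + 40·15 = 2220.
Σwᵢyᵢ = 70·10 + 200·12 + 250·15 + 4·6 + 70·10 + 40·14 = 8134.
x* = 2220/634 = 3.50, y* = 8134/634 = 12.83.

(3.50, 12.83)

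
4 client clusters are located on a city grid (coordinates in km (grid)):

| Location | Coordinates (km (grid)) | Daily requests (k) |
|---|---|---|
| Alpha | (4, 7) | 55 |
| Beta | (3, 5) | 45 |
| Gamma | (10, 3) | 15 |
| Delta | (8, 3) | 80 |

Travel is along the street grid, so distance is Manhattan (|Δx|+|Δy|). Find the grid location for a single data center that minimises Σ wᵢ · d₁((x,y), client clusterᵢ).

(4, 5)

Manhattan distance separates: Σwᵢ(|x−xᵢ|+|y−yᵢ|) = Σwᵢ|x−xᵢ| + Σwᵢ|y−yᵢ|, so x and y are optimised independently as 1-D weighted medians.
Total weight W = 195; half = 97.5.
x-coordinate, sorted with cumulative weight:
  x=3 (Beta, w=45) cum 45
  x=4 (Alpha, w=55) cum 100  ← median
  x=8 (Delta, w=80) cum 180
  x=10 (Gamma, w=15) cum 195
⇒ x* = 4
y-coordinate, sorted with cumulative weight:
  y=3 (Gamma, w=15) cum 15
  y=3 (Delta, w=80) cum 95
  y=5 (Beta, w=45) cum 140  ← median
  y=7 (Alpha, w=55) cum 195
⇒ y* = 5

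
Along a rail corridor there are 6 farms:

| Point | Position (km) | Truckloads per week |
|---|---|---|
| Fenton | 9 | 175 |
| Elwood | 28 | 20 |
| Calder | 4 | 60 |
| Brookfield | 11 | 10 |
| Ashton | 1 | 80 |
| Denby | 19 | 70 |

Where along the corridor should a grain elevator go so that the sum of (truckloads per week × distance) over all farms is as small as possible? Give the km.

For a sum of weighted absolute distances on a line, the optimum is the weighted median (not the mean). Total weight W = 415; half-weight = 207.5.
Sort by position and accumulate weight:
  km 1 (Ashton, w=80) → cum 80
  km 4 (Calder, w=60) → cum 140
  km 9 (Fenton, w=175) → cum 315  ≥ 207.5 → median here
  km 11 (Brookfield, w=10) → cum 325
  km 19 (Denby, w=70) → cum 395
  km 28 (Elwood, w=20) → cum 415
Optimal location: km 9.

x = 9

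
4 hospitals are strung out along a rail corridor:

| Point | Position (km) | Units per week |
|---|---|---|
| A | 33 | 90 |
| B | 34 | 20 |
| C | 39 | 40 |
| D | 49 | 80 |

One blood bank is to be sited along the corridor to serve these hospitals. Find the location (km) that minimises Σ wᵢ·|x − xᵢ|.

x = 39

For a sum of weighted absolute distances on a line, the optimum is the weighted median (not the mean). Total weight W = 230; half-weight = 115.
Sort by position and accumulate weight:
  km 33 (A, w=90) → cum 90
  km 34 (B, w=20) → cum 110
  km 39 (C, w=40) → cum 150  ≥ 115 → median here
  km 49 (D, w=80) → cum 230
Optimal location: km 39.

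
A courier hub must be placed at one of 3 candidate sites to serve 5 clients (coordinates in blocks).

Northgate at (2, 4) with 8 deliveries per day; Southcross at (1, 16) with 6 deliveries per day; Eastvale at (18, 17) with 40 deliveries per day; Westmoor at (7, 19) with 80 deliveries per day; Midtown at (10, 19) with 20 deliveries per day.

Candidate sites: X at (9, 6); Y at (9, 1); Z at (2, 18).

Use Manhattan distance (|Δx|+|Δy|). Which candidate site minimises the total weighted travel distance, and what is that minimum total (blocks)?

Total weighted distance at each candidate:
  X (9, 6): total = 2460
  Y (9, 1): total = 3198
  Z (2, 18): total = 1470
Minimum is at Z with total 1470 blocks.

Z, total 1470 blocks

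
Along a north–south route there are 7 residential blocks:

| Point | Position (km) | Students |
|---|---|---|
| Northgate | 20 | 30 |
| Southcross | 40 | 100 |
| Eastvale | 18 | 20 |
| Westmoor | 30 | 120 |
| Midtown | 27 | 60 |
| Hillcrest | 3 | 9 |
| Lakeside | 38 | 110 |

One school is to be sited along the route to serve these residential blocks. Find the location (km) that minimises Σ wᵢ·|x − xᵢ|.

x = 30

For a sum of weighted absolute distances on a line, the optimum is the weighted median (not the mean). Total weight W = 449; half-weight = 224.5.
Sort by position and accumulate weight:
  km 3 (Hillcrest, w=9) → cum 9
  km 18 (Eastvale, w=20) → cum 29
  km 20 (Northgate, w=30) → cum 59
  km 27 (Midtown, w=60) → cum 119
  km 30 (Westmoor, w=120) → cum 239  ≥ 224.5 → median here
  km 38 (Lakeside, w=110) → cum 349
  km 40 (Southcross, w=100) → cum 449
Optimal location: km 30.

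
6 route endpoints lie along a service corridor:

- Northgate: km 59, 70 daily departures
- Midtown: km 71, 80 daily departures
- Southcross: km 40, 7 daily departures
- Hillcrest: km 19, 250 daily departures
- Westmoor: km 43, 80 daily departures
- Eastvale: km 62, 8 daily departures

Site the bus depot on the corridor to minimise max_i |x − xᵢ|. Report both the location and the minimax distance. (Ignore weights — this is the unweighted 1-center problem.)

The 1-center on a line is the midpoint of the two extreme points: leftmost at 19, rightmost at 71.
Optimal location = (19 + 71)/2 = 45; maximum distance = (71 − 19)/2 = 26.

location 45, max distance 26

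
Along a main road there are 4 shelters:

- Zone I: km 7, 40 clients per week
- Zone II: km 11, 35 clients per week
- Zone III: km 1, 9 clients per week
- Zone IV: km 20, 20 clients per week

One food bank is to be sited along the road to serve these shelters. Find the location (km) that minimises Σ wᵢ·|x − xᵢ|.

For a sum of weighted absolute distances on a line, the optimum is the weighted median (not the mean). Total weight W = 104; half-weight = 52.
Sort by position and accumulate weight:
  km 1 (Zone III, w=9) → cum 9
  km 7 (Zone I, w=40) → cum 49
  km 11 (Zone II, w=35) → cum 84  ≥ 52 → median here
  km 20 (Zone IV, w=20) → cum 104
Optimal location: km 11.

x = 11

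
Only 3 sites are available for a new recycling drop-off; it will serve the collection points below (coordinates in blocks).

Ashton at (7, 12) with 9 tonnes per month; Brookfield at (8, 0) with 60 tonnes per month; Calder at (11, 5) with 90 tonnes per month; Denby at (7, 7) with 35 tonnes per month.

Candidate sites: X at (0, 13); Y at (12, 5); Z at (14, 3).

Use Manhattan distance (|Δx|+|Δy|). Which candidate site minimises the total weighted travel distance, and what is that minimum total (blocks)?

Y, total 983 blocks

Total weighted distance at each candidate:
  X (0, 13): total = 3497
  Y (12, 5): total = 983
  Z (14, 3): total = 1519
Minimum is at Y with total 983 blocks.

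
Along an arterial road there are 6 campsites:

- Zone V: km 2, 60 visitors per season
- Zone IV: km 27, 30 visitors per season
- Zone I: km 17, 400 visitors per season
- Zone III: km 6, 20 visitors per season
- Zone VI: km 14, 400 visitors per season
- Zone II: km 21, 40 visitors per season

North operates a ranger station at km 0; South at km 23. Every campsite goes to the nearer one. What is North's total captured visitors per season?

80

The indifferent point is the midpoint (0+23)/2 = 11.5; campsites left of it (closer to North at 0) go to North, those right go to South.
  Zone V at 2 (w=60) → North
  Zone III at 6 (w=20) → North
  Zone VI at 14 (w=400) → South
  Zone I at 17 (w=400) → South
  Zone II at 21 (w=40) → South
  Zone IV at 27 (w=30) → South
North captures 80; South captures 870.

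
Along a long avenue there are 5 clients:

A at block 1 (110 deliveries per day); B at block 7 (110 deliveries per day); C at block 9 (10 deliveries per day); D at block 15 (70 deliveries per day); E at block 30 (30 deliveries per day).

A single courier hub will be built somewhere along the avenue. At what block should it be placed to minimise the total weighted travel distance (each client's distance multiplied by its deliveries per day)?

x = 7

For a sum of weighted absolute distances on a line, the optimum is the weighted median (not the mean). Total weight W = 330; half-weight = 165.
Sort by position and accumulate weight:
  block 1 (A, w=110) → cum 110
  block 7 (B, w=110) → cum 220  ≥ 165 → median here
  block 9 (C, w=10) → cum 230
  block 15 (D, w=70) → cum 300
  block 30 (E, w=30) → cum 330
Optimal location: block 7.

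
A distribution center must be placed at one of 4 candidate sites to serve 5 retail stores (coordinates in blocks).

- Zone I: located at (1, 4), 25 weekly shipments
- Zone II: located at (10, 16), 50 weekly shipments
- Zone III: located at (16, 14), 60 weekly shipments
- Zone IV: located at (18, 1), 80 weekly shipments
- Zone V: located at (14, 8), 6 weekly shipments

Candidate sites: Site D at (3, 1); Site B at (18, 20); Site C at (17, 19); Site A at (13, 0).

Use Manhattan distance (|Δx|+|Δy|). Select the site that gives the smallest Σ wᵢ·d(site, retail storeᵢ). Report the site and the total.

Site A, total 2904 blocks

Total weighted distance at each candidate:
  Site D (3, 1): total = 4093
  Site B (18, 20): total = 3521
  Site C (17, 19): total = 3239
  Site A (13, 0): total = 2904
Minimum is at Site A with total 2904 blocks.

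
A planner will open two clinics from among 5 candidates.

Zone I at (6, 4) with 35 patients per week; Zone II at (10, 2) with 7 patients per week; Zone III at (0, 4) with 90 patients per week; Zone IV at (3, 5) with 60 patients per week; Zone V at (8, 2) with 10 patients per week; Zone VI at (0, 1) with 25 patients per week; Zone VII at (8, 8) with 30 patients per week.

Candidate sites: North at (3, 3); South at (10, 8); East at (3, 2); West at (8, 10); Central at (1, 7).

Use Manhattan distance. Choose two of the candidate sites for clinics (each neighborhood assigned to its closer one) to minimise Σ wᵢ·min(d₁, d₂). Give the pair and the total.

Evaluate every pair (each demand assigned to the nearer of the two):
  {North, South}: total = 907
  {North, West}: total = 921
  {South, East}: total = 1057
  {East, West}: total = 1064
  {North, Central}: total = 1101
  {North, East}: total = 1119
  {East, Central}: total = 1154
  {South, Central}: total = 1237
  {West, Central}: total = 1265
  {South, West}: total = 2747
Best pair: {North, South} with total 907.

{North, South}, total 907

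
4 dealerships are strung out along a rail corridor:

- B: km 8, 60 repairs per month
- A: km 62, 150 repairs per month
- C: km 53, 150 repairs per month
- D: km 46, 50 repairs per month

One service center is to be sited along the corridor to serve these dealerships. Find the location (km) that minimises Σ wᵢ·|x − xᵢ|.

For a sum of weighted absolute distances on a line, the optimum is the weighted median (not the mean). Total weight W = 410; half-weight = 205.
Sort by position and accumulate weight:
  km 8 (B, w=60) → cum 60
  km 46 (D, w=50) → cum 110
  km 53 (C, w=150) → cum 260  ≥ 205 → median here
  km 62 (A, w=150) → cum 410
Optimal location: km 53.

x = 53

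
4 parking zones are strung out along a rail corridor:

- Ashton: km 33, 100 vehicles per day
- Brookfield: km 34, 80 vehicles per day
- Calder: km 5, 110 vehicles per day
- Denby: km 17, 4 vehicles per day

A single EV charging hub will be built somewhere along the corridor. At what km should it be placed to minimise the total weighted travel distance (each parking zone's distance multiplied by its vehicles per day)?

For a sum of weighted absolute distances on a line, the optimum is the weighted median (not the mean). Total weight W = 294; half-weight = 147.
Sort by position and accumulate weight:
  km 5 (Calder, w=110) → cum 110
  km 17 (Denby, w=4) → cum 114
  km 33 (Ashton, w=100) → cum 214  ≥ 147 → median here
  km 34 (Brookfield, w=80) → cum 294
Optimal location: km 33.

x = 33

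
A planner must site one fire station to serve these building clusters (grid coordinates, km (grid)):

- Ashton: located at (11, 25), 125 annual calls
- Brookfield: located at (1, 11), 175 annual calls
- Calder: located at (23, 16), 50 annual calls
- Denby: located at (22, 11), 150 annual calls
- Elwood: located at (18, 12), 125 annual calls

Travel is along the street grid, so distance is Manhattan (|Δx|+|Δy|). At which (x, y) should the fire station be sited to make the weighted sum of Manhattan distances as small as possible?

Manhattan distance separates: Σwᵢ(|x−xᵢ|+|y−yᵢ|) = Σwᵢ|x−xᵢ| + Σwᵢ|y−yᵢ|, so x and y are optimised independently as 1-D weighted medians.
Total weight W = 625; half = 312.5.
x-coordinate, sorted with cumulative weight:
  x=1 (Brookfield, w=175) cum 175
  x=11 (Ashton, w=125) cum 300
  x=18 (Elwood, w=125) cum 425  ← median
  x=22 (Denby, w=150) cum 575
  x=23 (Calder, w=50) cum 625
⇒ x* = 18
y-coordinate, sorted with cumulative weight:
  y=11 (Brookfield, w=175) cum 175
  y=11 (Denby, w=150) cum 325  ← median
  y=12 (Elwood, w=125) cum 450
  y=16 (Calder, w=50) cum 500
  y=25 (Ashton, w=125) cum 625
⇒ y* = 11

(18, 11)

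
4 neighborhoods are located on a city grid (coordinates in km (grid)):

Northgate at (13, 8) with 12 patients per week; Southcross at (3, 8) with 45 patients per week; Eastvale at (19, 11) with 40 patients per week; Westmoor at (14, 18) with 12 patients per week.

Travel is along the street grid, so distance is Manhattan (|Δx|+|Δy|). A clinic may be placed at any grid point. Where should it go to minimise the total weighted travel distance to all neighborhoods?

(13, 8)

Manhattan distance separates: Σwᵢ(|x−xᵢ|+|y−yᵢ|) = Σwᵢ|x−xᵢ| + Σwᵢ|y−yᵢ|, so x and y are optimised independently as 1-D weighted medians.
Total weight W = 109; half = 54.5.
x-coordinate, sorted with cumulative weight:
  x=3 (Southcross, w=45) cum 45
  x=13 (Northgate, w=12) cum 57  ← median
  x=14 (Westmoor, w=12) cum 69
  x=19 (Eastvale, w=40) cum 109
⇒ x* = 13
y-coordinate, sorted with cumulative weight:
  y=8 (Northgate, w=12) cum 12
  y=8 (Southcross, w=45) cum 57  ← median
  y=11 (Eastvale, w=40) cum 97
  y=18 (Westmoor, w=12) cum 109
⇒ y* = 8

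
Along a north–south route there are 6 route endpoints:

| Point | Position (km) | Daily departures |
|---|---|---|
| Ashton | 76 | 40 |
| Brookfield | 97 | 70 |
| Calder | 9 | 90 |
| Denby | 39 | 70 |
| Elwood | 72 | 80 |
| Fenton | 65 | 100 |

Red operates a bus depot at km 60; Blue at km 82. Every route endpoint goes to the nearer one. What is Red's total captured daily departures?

260

The indifferent point is the midpoint (60+82)/2 = 71; route endpoints left of it (closer to Red at 60) go to Red, those right go to Blue.
  Calder at 9 (w=90) → Red
  Denby at 39 (w=70) → Red
  Fenton at 65 (w=100) → Red
  Elwood at 72 (w=80) → Blue
  Ashton at 76 (w=40) → Blue
  Brookfield at 97 (w=70) → Blue
Red captures 260; Blue captures 190.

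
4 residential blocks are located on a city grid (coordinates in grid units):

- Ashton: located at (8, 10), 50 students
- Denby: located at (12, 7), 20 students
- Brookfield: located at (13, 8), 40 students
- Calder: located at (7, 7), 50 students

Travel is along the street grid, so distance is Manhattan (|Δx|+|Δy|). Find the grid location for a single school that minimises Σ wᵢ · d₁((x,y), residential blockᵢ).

(8, 8)

Manhattan distance separates: Σwᵢ(|x−xᵢ|+|y−yᵢ|) = Σwᵢ|x−xᵢ| + Σwᵢ|y−yᵢ|, so x and y are optimised independently as 1-D weighted medians.
Total weight W = 160; half = 80.
x-coordinate, sorted with cumulative weight:
  x=7 (Calder, w=50) cum 50
  x=8 (Ashton, w=50) cum 100  ← median
  x=12 (Denby, w=20) cum 120
  x=13 (Brookfield, w=40) cum 160
⇒ x* = 8
y-coordinate, sorted with cumulative weight:
  y=7 (Denby, w=20) cum 20
  y=7 (Calder, w=50) cum 70
  y=8 (Brookfield, w=40) cum 110  ← median
  y=10 (Ashton, w=50) cum 160
⇒ y* = 8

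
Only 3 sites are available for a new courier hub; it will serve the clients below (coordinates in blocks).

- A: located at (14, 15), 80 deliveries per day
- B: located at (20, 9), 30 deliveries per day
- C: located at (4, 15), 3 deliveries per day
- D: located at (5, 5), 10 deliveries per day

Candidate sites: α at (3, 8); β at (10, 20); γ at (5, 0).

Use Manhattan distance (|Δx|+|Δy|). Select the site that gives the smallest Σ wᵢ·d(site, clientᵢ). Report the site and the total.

β, total 1583 blocks

Total weighted distance at each candidate:
  α (3, 8): total = 2054
  β (10, 20): total = 1583
  γ (5, 0): total = 2738
Minimum is at β with total 1583 blocks.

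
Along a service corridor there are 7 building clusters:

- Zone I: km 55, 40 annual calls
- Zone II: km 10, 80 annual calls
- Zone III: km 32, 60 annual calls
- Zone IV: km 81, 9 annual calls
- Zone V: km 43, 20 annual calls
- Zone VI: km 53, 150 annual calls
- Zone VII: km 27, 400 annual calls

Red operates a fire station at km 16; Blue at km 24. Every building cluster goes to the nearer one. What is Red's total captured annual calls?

80

The indifferent point is the midpoint (16+24)/2 = 20; building clusters left of it (closer to Red at 16) go to Red, those right go to Blue.
  Zone II at 10 (w=80) → Red
  Zone VII at 27 (w=400) → Blue
  Zone III at 32 (w=60) → Blue
  Zone V at 43 (w=20) → Blue
  Zone VI at 53 (w=150) → Blue
  Zone I at 55 (w=40) → Blue
  Zone IV at 81 (w=9) → Blue
Red captures 80; Blue captures 679.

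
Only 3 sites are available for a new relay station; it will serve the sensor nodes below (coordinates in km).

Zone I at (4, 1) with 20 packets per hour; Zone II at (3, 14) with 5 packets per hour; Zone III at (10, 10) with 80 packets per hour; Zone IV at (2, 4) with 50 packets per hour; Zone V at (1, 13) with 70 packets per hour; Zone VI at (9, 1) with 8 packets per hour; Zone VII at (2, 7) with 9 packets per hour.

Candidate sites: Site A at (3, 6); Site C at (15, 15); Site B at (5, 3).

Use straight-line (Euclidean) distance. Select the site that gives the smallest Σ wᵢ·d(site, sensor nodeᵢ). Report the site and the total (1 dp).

Total weighted distance at each candidate:
  Site A (3, 6): total = 1483.6
  Site C (15, 15): total = 3082.6
  Site B (5, 3): total = 1781.6
Minimum is at Site A with total 1483.6 km.

Site A, total 1483.6 km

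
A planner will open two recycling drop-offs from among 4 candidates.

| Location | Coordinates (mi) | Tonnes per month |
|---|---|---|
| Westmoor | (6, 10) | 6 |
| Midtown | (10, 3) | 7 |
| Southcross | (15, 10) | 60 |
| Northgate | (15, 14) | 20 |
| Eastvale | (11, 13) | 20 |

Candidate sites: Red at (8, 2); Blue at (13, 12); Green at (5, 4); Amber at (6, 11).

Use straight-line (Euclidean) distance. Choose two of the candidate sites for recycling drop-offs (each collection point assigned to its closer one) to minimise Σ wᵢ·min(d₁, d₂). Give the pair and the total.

{Red, Blue}, total 330.3

Evaluate every pair (each demand assigned to the nearer of the two):
  {Red, Blue}: total = 330.3
  {Blue, Amber}: total = 339.6
  {Blue, Green}: total = 343.2
  {Red, Amber}: total = 862.4
  {Green, Amber}: total = 882.5
  {Red, Green}: total = 1184.1
Best pair: {Red, Blue} with total 330.3.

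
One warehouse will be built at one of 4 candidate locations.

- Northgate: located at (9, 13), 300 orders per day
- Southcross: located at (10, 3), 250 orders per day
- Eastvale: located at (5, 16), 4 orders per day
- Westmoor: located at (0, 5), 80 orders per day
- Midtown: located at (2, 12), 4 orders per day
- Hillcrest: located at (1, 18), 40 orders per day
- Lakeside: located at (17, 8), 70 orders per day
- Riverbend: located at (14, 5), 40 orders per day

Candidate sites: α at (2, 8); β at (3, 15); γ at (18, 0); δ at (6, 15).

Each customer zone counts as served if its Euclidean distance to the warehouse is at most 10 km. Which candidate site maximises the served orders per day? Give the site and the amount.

Coverage radius r = 10 km; a point is covered iff (Δx)²+(Δy)² ≤ 10² = 100.
  α (2, 8): covers {Northgate, Southcross, Eastvale, Westmoor, Midtown} → 638
  β (3, 15): covers {Northgate, Eastvale, Midtown, Hillcrest} → 348
  γ (18, 0): covers {Southcross, Lakeside, Riverbend} → 360
  δ (6, 15): covers {Northgate, Eastvale, Midtown, Hillcrest} → 348
Maximum coverage at α: 638 orders per day.

α, covering 638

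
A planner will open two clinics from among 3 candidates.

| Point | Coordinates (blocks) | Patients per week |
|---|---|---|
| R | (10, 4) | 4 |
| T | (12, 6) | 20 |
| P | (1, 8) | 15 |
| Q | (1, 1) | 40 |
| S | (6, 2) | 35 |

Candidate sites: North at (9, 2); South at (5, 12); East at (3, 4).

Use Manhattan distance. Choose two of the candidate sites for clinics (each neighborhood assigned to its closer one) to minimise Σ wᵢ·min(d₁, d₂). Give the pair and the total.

Evaluate every pair (each demand assigned to the nearer of the two):
  {North, East}: total = 547
  {South, East}: total = 713
  {North, South}: total = 737
Best pair: {North, East} with total 547.

{North, East}, total 547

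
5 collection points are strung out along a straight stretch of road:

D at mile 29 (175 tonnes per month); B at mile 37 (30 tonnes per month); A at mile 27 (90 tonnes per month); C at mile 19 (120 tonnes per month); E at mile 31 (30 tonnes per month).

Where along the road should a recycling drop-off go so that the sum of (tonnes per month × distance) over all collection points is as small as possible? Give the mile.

x = 29

For a sum of weighted absolute distances on a line, the optimum is the weighted median (not the mean). Total weight W = 445; half-weight = 222.5.
Sort by position and accumulate weight:
  mile 19 (C, w=120) → cum 120
  mile 27 (A, w=90) → cum 210
  mile 29 (D, w=175) → cum 385  ≥ 222.5 → median here
  mile 31 (E, w=30) → cum 415
  mile 37 (B, w=30) → cum 445
Optimal location: mile 29.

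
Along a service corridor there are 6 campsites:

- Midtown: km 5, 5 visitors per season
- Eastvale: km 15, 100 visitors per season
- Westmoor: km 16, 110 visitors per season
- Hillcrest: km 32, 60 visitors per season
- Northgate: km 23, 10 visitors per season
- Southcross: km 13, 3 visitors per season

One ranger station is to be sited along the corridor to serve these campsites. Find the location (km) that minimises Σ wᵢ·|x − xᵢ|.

For a sum of weighted absolute distances on a line, the optimum is the weighted median (not the mean). Total weight W = 288; half-weight = 144.
Sort by position and accumulate weight:
  km 5 (Midtown, w=5) → cum 5
  km 13 (Southcross, w=3) → cum 8
  km 15 (Eastvale, w=100) → cum 108
  km 16 (Westmoor, w=110) → cum 218  ≥ 144 → median here
  km 23 (Northgate, w=10) → cum 228
  km 32 (Hillcrest, w=60) → cum 288
Optimal location: km 16.

x = 16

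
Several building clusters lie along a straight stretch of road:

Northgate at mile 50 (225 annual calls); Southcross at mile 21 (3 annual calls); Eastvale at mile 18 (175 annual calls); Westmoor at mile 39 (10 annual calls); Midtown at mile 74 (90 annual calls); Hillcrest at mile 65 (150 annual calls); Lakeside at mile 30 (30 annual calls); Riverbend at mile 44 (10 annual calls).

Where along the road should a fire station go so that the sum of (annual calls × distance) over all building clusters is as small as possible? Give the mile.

For a sum of weighted absolute distances on a line, the optimum is the weighted median (not the mean). Total weight W = 693; half-weight = 346.5.
Sort by position and accumulate weight:
  mile 18 (Eastvale, w=175) → cum 175
  mile 21 (Southcross, w=3) → cum 178
  mile 30 (Lakeside, w=30) → cum 208
  mile 39 (Westmoor, w=10) → cum 218
  mile 44 (Riverbend, w=10) → cum 228
  mile 50 (Northgate, w=225) → cum 453  ≥ 346.5 → median here
  mile 65 (Hillcrest, w=150) → cum 603
  mile 74 (Midtown, w=90) → cum 693
Optimal location: mile 50.

x = 50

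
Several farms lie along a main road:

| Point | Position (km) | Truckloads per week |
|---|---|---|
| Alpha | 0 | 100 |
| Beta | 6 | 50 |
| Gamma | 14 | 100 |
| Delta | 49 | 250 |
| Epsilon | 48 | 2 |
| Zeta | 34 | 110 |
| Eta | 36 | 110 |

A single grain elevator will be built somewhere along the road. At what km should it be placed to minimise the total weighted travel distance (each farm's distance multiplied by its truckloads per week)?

x = 36

For a sum of weighted absolute distances on a line, the optimum is the weighted median (not the mean). Total weight W = 722; half-weight = 361.
Sort by position and accumulate weight:
  km 0 (Alpha, w=100) → cum 100
  km 6 (Beta, w=50) → cum 150
  km 14 (Gamma, w=100) → cum 250
  km 34 (Zeta, w=110) → cum 360
  km 36 (Eta, w=110) → cum 470  ≥ 361 → median here
  km 48 (Epsilon, w=2) → cum 472
  km 49 (Delta, w=250) → cum 722
Optimal location: km 36.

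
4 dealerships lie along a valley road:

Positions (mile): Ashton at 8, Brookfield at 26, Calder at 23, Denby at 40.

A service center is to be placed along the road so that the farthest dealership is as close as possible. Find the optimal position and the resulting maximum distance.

location 24, max distance 16

The 1-center on a line is the midpoint of the two extreme points: leftmost at 8, rightmost at 40.
Optimal location = (8 + 40)/2 = 24; maximum distance = (40 − 8)/2 = 16.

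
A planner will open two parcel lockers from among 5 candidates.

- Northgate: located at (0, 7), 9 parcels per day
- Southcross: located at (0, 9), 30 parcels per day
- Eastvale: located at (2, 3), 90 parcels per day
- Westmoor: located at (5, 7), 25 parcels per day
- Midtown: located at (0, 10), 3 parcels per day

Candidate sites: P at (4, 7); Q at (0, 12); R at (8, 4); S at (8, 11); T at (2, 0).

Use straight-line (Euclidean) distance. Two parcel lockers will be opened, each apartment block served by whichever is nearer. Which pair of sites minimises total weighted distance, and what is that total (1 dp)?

{P, T}, total 480.2

Evaluate every pair (each demand assigned to the nearer of the two):
  {P, T}: total = 480.2
  {P, Q}: total = 559.5
  {Q, T}: total = 587.8
  {P, R}: total = 612.7
  {P, S}: total = 612.7
  {S, T}: total = 732.1
  {R, T}: total = 748.2
  {Q, R}: total = 794.5
  {R, S}: total = 1002.0
  {Q, S}: total = 1095.8
Best pair: {P, T} with total 480.2.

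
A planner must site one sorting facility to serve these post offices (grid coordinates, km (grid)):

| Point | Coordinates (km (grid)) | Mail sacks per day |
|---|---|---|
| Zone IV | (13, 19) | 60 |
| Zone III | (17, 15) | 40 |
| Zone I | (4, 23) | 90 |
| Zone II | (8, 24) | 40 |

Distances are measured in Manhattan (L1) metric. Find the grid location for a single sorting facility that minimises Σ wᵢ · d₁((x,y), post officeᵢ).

Manhattan distance separates: Σwᵢ(|x−xᵢ|+|y−yᵢ|) = Σwᵢ|x−xᵢ| + Σwᵢ|y−yᵢ|, so x and y are optimised independently as 1-D weighted medians.
Total weight W = 230; half = 115.
x-coordinate, sorted with cumulative weight:
  x=4 (Zone I, w=90) cum 90
  x=8 (Zone II, w=40) cum 130  ← median
  x=13 (Zone IV, w=60) cum 190
  x=17 (Zone III, w=40) cum 230
⇒ x* = 8
y-coordinate, sorted with cumulative weight:
  y=15 (Zone III, w=40) cum 40
  y=19 (Zone IV, w=60) cum 100
  y=23 (Zone I, w=90) cum 190  ← median
  y=24 (Zone II, w=40) cum 230
⇒ y* = 23

(8, 23)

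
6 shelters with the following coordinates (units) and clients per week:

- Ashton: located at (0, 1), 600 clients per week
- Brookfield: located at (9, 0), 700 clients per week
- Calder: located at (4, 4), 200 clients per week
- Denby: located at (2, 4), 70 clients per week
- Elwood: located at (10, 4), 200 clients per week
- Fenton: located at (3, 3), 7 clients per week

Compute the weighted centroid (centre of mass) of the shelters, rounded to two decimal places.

(5.21, 1.41)

The minimiser of Σwᵢ‖p−pᵢ‖² is the weighted centroid p* = (Σwᵢpᵢ)/(Σwᵢ).
Σwᵢ = 1777.
Σwᵢxᵢ = 600·0 + 700·9 + 200·4 + 70·2 + 200·10 + 7·3 = 9261.
Σwᵢyᵢ = 600·1 + 700·0 + 200·4 + 70·4 + 200·4 + 7·3 = 2501.
x* = 9261/1777 = 5.21, y* = 2501/1777 = 1.41.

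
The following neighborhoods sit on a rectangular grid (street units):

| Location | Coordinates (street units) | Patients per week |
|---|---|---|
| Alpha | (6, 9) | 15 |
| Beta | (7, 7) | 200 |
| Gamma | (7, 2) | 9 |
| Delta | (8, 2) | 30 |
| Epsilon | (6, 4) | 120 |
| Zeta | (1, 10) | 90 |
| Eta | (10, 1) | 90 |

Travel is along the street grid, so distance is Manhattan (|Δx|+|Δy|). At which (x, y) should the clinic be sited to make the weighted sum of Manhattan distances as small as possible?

(7, 7)

Manhattan distance separates: Σwᵢ(|x−xᵢ|+|y−yᵢ|) = Σwᵢ|x−xᵢ| + Σwᵢ|y−yᵢ|, so x and y are optimised independently as 1-D weighted medians.
Total weight W = 554; half = 277.
x-coordinate, sorted with cumulative weight:
  x=1 (Zeta, w=90) cum 90
  x=6 (Alpha, w=15) cum 105
  x=6 (Epsilon, w=120) cum 225
  x=7 (Beta, w=200) cum 425  ← median
  x=7 (Gamma, w=9) cum 434
  x=8 (Delta, w=30) cum 464
  x=10 (Eta, w=90) cum 554
⇒ x* = 7
y-coordinate, sorted with cumulative weight:
  y=1 (Eta, w=90) cum 90
  y=2 (Gamma, w=9) cum 99
  y=2 (Delta, w=30) cum 129
  y=4 (Epsilon, w=120) cum 249
  y=7 (Beta, w=200) cum 449  ← median
  y=9 (Alpha, w=15) cum 464
  y=10 (Zeta, w=90) cum 554
⇒ y* = 7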